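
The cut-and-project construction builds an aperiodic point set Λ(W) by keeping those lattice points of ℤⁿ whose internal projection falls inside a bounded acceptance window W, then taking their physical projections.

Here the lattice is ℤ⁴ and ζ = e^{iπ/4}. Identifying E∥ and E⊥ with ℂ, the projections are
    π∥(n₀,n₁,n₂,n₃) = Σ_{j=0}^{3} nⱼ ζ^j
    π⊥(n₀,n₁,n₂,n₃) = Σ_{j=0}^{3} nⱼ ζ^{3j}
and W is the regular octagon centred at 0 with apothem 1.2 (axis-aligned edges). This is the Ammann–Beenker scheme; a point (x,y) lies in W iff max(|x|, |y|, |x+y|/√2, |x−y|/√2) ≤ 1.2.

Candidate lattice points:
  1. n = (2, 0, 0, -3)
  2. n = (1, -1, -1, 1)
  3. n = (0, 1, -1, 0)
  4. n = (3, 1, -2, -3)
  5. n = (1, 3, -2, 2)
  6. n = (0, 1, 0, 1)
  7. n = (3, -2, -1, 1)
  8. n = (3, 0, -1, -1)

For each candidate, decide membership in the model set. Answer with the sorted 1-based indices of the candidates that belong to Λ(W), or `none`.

4

Internal map: ζ^{3j} for j=0..3 gives (1,0), (−√2/2,√2/2), (0,−1), (√2/2,√2/2).
candidate 1: n = (2, 0, 0, -3) → π⊥ ≈ (-0.1213, -2.1213); max(|x|,|y|,|x±y|/√2) = 2.1213 > 1.2 ⇒ ∉ W
candidate 2: n = (1, -1, -1, 1) → π⊥ ≈ (+2.4142, +1.0000); max(|x|,|y|,|x±y|/√2) = 2.4142 > 1.2 ⇒ ∉ W
candidate 3: n = (0, 1, -1, 0) → π⊥ ≈ (-0.7071, +1.7071); max(|x|,|y|,|x±y|/√2) = 1.7071 > 1.2 ⇒ ∉ W
candidate 4: n = (3, 1, -2, -3) → π⊥ ≈ (+0.1716, +0.5858); max(|x|,|y|,|x±y|/√2) = 0.5858 ≤ 1.2 ⇒ ∈ W
candidate 5: n = (1, 3, -2, 2) → π⊥ ≈ (+0.2929, +5.5355); max(|x|,|y|,|x±y|/√2) = 5.5355 > 1.2 ⇒ ∉ W
candidate 6: n = (0, 1, 0, 1) → π⊥ ≈ (+0.0000, +1.4142); max(|x|,|y|,|x±y|/√2) = 1.4142 > 1.2 ⇒ ∉ W
candidate 7: n = (3, -2, -1, 1) → π⊥ ≈ (+5.1213, +0.2929); max(|x|,|y|,|x±y|/√2) = 5.1213 > 1.2 ⇒ ∉ W
candidate 8: n = (3, 0, -1, -1) → π⊥ ≈ (+2.2929, +0.2929); max(|x|,|y|,|x±y|/√2) = 2.2929 > 1.2 ⇒ ∉ W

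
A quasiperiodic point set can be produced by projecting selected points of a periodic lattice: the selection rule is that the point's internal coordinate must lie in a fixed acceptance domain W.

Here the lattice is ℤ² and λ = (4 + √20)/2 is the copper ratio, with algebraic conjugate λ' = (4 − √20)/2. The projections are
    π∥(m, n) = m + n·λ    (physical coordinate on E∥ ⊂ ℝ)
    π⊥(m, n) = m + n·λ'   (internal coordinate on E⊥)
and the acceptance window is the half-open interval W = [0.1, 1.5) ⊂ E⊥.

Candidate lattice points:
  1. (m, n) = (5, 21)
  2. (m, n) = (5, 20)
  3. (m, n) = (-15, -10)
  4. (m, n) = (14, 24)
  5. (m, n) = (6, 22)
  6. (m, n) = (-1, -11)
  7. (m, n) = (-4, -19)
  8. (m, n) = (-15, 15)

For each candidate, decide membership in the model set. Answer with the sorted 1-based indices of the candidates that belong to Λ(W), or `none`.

Compute λ' = (4−√20)/2 = -0.236068, so π⊥(m,n) = m -0.236068·n.
candidate 1: (m,n)=(5,21) → π∥ = 5+21·λ ≈ 93.957428, π⊥ = 5+21·λ' ≈ 0.042572 ∉ [0.1, 1.5) ⇒ out
candidate 2: (m,n)=(5,20) → π∥ = 5+20·λ ≈ 89.721360, π⊥ = 5+20·λ' ≈ 0.278640 ∈ [0.1, 1.5) ⇒ IN Λ
candidate 3: (m,n)=(-15,-10) → π∥ = -15-10·λ ≈ -57.360680, π⊥ = -15-10·λ' ≈ -12.639320 ∉ [0.1, 1.5) ⇒ out
candidate 4: (m,n)=(14,24) → π∥ = 14+24·λ ≈ 115.665631, π⊥ = 14+24·λ' ≈ 8.334369 ∉ [0.1, 1.5) ⇒ out
candidate 5: (m,n)=(6,22) → π∥ = 6+22·λ ≈ 99.193496, π⊥ = 6+22·λ' ≈ 0.806504 ∈ [0.1, 1.5) ⇒ IN Λ
candidate 6: (m,n)=(-1,-11) → π∥ = -1-11·λ ≈ -47.596748, π⊥ = -1-11·λ' ≈ 1.596748 ∉ [0.1, 1.5) ⇒ out
candidate 7: (m,n)=(-4,-19) → π∥ = -4-19·λ ≈ -84.485292, π⊥ = -4-19·λ' ≈ 0.485292 ∈ [0.1, 1.5) ⇒ IN Λ
candidate 8: (m,n)=(-15,15) → π∥ = -15+15·λ ≈ 48.541020, π⊥ = -15+15·λ' ≈ -18.541020 ∉ [0.1, 1.5) ⇒ out

2, 5, 7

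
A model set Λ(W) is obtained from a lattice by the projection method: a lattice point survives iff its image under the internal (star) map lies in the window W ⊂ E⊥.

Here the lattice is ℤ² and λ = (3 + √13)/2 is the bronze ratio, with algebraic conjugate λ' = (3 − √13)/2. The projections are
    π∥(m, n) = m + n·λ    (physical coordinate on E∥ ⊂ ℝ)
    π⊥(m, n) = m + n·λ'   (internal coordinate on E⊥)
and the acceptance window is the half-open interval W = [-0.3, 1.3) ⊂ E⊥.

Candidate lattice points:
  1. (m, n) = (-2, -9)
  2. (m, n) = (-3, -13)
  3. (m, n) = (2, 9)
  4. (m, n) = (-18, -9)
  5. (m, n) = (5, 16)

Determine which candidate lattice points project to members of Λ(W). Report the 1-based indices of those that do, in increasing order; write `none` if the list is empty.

1, 2, 5

Numerically λ ≈ 3.302776 and λ' = −1/λ ≈ -0.302776.
#1 (-2,-9): internal coord -2 + (-9)·λ' = +0.724981; +0.724981 ∈ [-0.3, 1.3) → IN Λ
#2 (-3,-13): internal coord -3 + (-13)·λ' = +0.936083; +0.936083 ∈ [-0.3, 1.3) → IN Λ
#3 (2,9): internal coord 2 + (9)·λ' = -0.724981; -0.724981 ∉ [-0.3, 1.3) → out
#4 (-18,-9): internal coord -18 + (-9)·λ' = -15.275019; -15.275019 ∉ [-0.3, 1.3) → out
#5 (5,16): internal coord 5 + (16)·λ' = +0.155590; +0.155590 ∈ [-0.3, 1.3) → IN Λ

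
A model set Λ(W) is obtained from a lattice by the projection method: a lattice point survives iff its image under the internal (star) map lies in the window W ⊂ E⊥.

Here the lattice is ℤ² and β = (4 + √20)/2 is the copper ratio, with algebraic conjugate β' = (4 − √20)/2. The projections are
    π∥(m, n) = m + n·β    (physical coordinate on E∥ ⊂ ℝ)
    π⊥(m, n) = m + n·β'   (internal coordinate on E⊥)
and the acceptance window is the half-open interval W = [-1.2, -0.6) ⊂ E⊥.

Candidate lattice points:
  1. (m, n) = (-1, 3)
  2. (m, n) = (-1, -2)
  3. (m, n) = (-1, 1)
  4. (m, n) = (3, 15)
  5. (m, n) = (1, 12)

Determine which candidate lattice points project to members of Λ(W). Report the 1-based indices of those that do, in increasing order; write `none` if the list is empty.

β' = (4−√20)/2 ≈ -0.23607.
#1 (-1,3): internal coord -1 + (3)·β' = -1.70820; -1.70820 ∉ [-1.2, -0.6) → out
#2 (-1,-2): internal coord -1 + (-2)·β' = -0.52786; -0.52786 ∉ [-1.2, -0.6) → out
#3 (-1,1): internal coord -1 + (1)·β' = -1.23607; -1.23607 ∉ [-1.2, -0.6) → out
#4 (3,15): internal coord 3 + (15)·β' = -0.54102; -0.54102 ∉ [-1.2, -0.6) → out
#5 (1,12): internal coord 1 + (12)·β' = -1.83282; -1.83282 ∉ [-1.2, -0.6) → out

none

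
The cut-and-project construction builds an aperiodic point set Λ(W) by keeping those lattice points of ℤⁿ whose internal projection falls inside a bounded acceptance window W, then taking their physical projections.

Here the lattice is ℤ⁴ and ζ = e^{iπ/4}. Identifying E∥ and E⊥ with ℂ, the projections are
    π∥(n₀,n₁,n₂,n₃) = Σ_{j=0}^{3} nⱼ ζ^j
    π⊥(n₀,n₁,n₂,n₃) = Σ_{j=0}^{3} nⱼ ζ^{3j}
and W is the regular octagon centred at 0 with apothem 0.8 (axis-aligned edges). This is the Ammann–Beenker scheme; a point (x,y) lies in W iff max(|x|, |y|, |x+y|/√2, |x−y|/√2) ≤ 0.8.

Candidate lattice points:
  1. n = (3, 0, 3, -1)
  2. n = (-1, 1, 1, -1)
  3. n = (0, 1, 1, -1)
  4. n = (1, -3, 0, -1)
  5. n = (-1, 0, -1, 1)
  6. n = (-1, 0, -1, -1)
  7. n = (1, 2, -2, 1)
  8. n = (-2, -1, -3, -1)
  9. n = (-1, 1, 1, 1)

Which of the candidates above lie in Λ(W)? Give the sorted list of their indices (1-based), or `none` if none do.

none

With ζ = e^{iπ/4} the internal vectors are ζ^0,ζ^3,ζ^6,ζ^9.
candidate 1: n = (3, 0, 3, -1) → π⊥ ≈ (+2.2929, -3.7071); max(|x|,|y|,|x±y|/√2) = 4.2426 > 0.8 ⇒ ∉ W
candidate 2: n = (-1, 1, 1, -1) → π⊥ ≈ (-2.4142, -1.0000); max(|x|,|y|,|x±y|/√2) = 2.4142 > 0.8 ⇒ ∉ W
candidate 3: n = (0, 1, 1, -1) → π⊥ ≈ (-1.4142, -1.0000); max(|x|,|y|,|x±y|/√2) = 1.7071 > 0.8 ⇒ ∉ W
candidate 4: n = (1, -3, 0, -1) → π⊥ ≈ (+2.4142, -2.8284); max(|x|,|y|,|x±y|/√2) = 3.7071 > 0.8 ⇒ ∉ W
candidate 5: n = (-1, 0, -1, 1) → π⊥ ≈ (-0.2929, +1.7071); max(|x|,|y|,|x±y|/√2) = 1.7071 > 0.8 ⇒ ∉ W
candidate 6: n = (-1, 0, -1, -1) → π⊥ ≈ (-1.7071, +0.2929); max(|x|,|y|,|x±y|/√2) = 1.7071 > 0.8 ⇒ ∉ W
candidate 7: n = (1, 2, -2, 1) → π⊥ ≈ (+0.2929, +4.1213); max(|x|,|y|,|x±y|/√2) = 4.1213 > 0.8 ⇒ ∉ W
candidate 8: n = (-2, -1, -3, -1) → π⊥ ≈ (-2.0000, +1.5858); max(|x|,|y|,|x±y|/√2) = 2.5355 > 0.8 ⇒ ∉ W
candidate 9: n = (-1, 1, 1, 1) → π⊥ ≈ (-1.0000, +0.4142); max(|x|,|y|,|x±y|/√2) = 1.0000 > 0.8 ⇒ ∉ W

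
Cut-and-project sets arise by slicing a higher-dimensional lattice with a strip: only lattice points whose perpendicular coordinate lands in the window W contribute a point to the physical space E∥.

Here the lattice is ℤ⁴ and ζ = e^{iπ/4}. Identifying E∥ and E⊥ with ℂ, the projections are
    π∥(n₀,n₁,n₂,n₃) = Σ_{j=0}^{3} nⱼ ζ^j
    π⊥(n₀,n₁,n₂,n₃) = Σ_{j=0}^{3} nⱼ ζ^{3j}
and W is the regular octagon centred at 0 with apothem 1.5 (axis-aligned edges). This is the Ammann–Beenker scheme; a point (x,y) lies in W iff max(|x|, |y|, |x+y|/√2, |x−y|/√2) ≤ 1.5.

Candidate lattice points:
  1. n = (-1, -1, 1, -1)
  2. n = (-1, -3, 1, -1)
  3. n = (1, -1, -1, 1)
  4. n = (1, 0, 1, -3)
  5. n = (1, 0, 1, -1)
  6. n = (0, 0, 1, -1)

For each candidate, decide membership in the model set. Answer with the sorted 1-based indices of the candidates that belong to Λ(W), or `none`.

Internal map: ζ^{3j} for j=0..3 gives (1,0), (−√2/2,√2/2), (0,−1), (√2/2,√2/2).
candidate 1: n = (-1, -1, 1, -1) → π⊥ ≈ (-1.000000, -2.414214); max(|x|,|y|,|x±y|/√2) = 2.414214 > 1.5 ⇒ ∉ W
candidate 2: n = (-1, -3, 1, -1) → π⊥ ≈ (+0.414214, -3.828427); max(|x|,|y|,|x±y|/√2) = 3.828427 > 1.5 ⇒ ∉ W
candidate 3: n = (1, -1, -1, 1) → π⊥ ≈ (+2.414214, +1.000000); max(|x|,|y|,|x±y|/√2) = 2.414214 > 1.5 ⇒ ∉ W
candidate 4: n = (1, 0, 1, -3) → π⊥ ≈ (-1.121320, -3.121320); max(|x|,|y|,|x±y|/√2) = 3.121320 > 1.5 ⇒ ∉ W
candidate 5: n = (1, 0, 1, -1) → π⊥ ≈ (+0.292893, -1.707107); max(|x|,|y|,|x±y|/√2) = 1.707107 > 1.5 ⇒ ∉ W
candidate 6: n = (0, 0, 1, -1) → π⊥ ≈ (-0.707107, -1.707107); max(|x|,|y|,|x±y|/√2) = 1.707107 > 1.5 ⇒ ∉ W

none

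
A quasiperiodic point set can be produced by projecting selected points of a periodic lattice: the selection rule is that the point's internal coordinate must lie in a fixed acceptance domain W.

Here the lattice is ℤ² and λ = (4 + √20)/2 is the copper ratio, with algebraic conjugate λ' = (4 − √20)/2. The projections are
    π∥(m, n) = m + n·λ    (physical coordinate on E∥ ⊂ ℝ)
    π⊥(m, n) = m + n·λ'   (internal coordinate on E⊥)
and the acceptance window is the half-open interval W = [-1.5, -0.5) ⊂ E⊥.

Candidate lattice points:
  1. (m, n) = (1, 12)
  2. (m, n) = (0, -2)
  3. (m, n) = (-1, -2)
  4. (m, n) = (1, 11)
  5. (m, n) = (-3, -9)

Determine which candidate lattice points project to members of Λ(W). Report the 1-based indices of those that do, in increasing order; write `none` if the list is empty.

3, 5

Compute λ' = (4−√20)/2 = -0.2361, so π⊥(m,n) = m -0.2361·n.
[1] lift (1,12): star map gives -1.8328; window check -1.5 ≤ -1.8328 < -0.5 is false → out
[2] lift (0,-2): star map gives 0.4721; window check -1.5 ≤ 0.4721 < -0.5 is false → out
[3] lift (-1,-2): star map gives -0.5279; window check -1.5 ≤ -0.5279 < -0.5 is true → IN Λ
[4] lift (1,11): star map gives -1.5967; window check -1.5 ≤ -1.5967 < -0.5 is false → out
[5] lift (-3,-9): star map gives -0.8754; window check -1.5 ≤ -0.8754 < -0.5 is true → IN Λ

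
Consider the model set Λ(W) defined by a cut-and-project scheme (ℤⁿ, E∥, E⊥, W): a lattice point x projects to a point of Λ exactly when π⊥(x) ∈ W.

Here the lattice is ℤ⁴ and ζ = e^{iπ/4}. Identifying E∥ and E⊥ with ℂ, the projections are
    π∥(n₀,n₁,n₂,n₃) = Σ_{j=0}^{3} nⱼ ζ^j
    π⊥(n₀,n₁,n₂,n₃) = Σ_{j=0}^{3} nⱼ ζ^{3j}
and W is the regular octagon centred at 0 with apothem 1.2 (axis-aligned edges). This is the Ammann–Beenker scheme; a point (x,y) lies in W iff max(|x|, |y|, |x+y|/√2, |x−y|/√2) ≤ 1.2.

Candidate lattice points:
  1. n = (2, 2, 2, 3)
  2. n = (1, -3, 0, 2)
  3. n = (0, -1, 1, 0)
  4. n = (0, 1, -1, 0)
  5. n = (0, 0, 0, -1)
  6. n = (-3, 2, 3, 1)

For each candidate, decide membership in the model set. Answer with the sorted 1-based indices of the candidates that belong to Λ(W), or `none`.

Internal map: ζ^{3j} for j=0..3 gives (1,0), (−√2/2,√2/2), (0,−1), (√2/2,√2/2).
candidate 1: n = (2, 2, 2, 3) → π⊥ ≈ (+2.707107, +1.535534); max(|x|,|y|,|x±y|/√2) = 3.000000 > 1.2 ⇒ ∉ W
candidate 2: n = (1, -3, 0, 2) → π⊥ ≈ (+4.535534, -0.707107); max(|x|,|y|,|x±y|/√2) = 4.535534 > 1.2 ⇒ ∉ W
candidate 3: n = (0, -1, 1, 0) → π⊥ ≈ (+0.707107, -1.707107); max(|x|,|y|,|x±y|/√2) = 1.707107 > 1.2 ⇒ ∉ W
candidate 4: n = (0, 1, -1, 0) → π⊥ ≈ (-0.707107, +1.707107); max(|x|,|y|,|x±y|/√2) = 1.707107 > 1.2 ⇒ ∉ W
candidate 5: n = (0, 0, 0, -1) → π⊥ ≈ (-0.707107, -0.707107); max(|x|,|y|,|x±y|/√2) = 1.000000 ≤ 1.2 ⇒ ∈ W
candidate 6: n = (-3, 2, 3, 1) → π⊥ ≈ (-3.707107, -0.878680); max(|x|,|y|,|x±y|/√2) = 3.707107 > 1.2 ⇒ ∉ W

5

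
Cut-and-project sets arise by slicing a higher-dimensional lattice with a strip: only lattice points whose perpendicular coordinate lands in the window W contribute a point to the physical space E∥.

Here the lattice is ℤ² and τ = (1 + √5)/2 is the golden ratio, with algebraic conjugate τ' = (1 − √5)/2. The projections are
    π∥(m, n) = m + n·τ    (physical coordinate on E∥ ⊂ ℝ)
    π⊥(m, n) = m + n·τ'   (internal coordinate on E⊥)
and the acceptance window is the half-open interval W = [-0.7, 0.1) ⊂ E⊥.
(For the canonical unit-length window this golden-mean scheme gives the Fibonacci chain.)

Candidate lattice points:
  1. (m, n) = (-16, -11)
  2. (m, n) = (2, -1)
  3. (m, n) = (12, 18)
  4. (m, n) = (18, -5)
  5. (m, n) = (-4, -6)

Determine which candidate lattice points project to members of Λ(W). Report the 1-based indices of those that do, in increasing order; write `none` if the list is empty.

Numerically τ ≈ 1.6180 and τ' = −1/τ ≈ -0.6180.
candidate 1: (m,n)=(-16,-11) → π∥ = -16-11·τ ≈ -33.7984, π⊥ = -16-11·τ' ≈ -9.2016 ∉ [-0.7, 0.1) ⇒ out
candidate 2: (m,n)=(2,-1) → π∥ = 2-1·τ ≈ 0.3820, π⊥ = 2-1·τ' ≈ 2.6180 ∉ [-0.7, 0.1) ⇒ out
candidate 3: (m,n)=(12,18) → π∥ = 12+18·τ ≈ 41.1246, π⊥ = 12+18·τ' ≈ 0.8754 ∉ [-0.7, 0.1) ⇒ out
candidate 4: (m,n)=(18,-5) → π∥ = 18-5·τ ≈ 9.9098, π⊥ = 18-5·τ' ≈ 21.0902 ∉ [-0.7, 0.1) ⇒ out
candidate 5: (m,n)=(-4,-6) → π∥ = -4-6·τ ≈ -13.7082, π⊥ = -4-6·τ' ≈ -0.2918 ∈ [-0.7, 0.1) ⇒ IN Λ

5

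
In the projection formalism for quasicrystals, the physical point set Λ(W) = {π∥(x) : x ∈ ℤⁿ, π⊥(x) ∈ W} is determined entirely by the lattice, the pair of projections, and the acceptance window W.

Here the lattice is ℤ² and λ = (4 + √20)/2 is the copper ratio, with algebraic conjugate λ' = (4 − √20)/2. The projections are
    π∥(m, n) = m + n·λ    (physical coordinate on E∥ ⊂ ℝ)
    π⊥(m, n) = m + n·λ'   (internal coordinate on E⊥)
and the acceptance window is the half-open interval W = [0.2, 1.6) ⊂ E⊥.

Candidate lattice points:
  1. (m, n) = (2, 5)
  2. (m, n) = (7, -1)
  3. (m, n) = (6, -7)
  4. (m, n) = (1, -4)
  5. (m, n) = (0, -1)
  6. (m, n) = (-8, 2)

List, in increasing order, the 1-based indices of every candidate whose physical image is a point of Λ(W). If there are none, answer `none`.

Numerically λ ≈ 4.236068 and λ' = −1/λ ≈ -0.236068.
[1] lift (2,5): star map gives 0.819660; window check 0.2 ≤ 0.819660 < 1.6 is true → IN Λ
[2] lift (7,-1): star map gives 7.236068; window check 0.2 ≤ 7.236068 < 1.6 is false → out
[3] lift (6,-7): star map gives 7.652476; window check 0.2 ≤ 7.652476 < 1.6 is false → out
[4] lift (1,-4): star map gives 1.944272; window check 0.2 ≤ 1.944272 < 1.6 is false → out
[5] lift (0,-1): star map gives 0.236068; window check 0.2 ≤ 0.236068 < 1.6 is true → IN Λ
[6] lift (-8,2): star map gives -8.472136; window check 0.2 ≤ -8.472136 < 1.6 is false → out

1, 5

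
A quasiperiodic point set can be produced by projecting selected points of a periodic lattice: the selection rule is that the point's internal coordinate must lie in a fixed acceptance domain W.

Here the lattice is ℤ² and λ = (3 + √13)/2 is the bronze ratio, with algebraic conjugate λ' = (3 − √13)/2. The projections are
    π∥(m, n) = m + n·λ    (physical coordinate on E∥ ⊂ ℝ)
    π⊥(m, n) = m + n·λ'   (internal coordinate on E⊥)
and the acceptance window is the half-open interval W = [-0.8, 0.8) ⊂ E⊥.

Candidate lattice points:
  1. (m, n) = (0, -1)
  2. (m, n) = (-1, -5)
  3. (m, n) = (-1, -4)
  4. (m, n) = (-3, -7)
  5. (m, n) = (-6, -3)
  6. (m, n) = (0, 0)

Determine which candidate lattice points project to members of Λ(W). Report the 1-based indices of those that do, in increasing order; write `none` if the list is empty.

λ' = (3−√13)/2 ≈ -0.3028.
#1 (0,-1): internal coord 0 + (-1)·λ' = +0.3028; +0.3028 ∈ [-0.8, 0.8) → IN Λ
#2 (-1,-5): internal coord -1 + (-5)·λ' = +0.5139; +0.5139 ∈ [-0.8, 0.8) → IN Λ
#3 (-1,-4): internal coord -1 + (-4)·λ' = +0.2111; +0.2111 ∈ [-0.8, 0.8) → IN Λ
#4 (-3,-7): internal coord -3 + (-7)·λ' = -0.8806; -0.8806 ∉ [-0.8, 0.8) → out
#5 (-6,-3): internal coord -6 + (-3)·λ' = -5.0917; -5.0917 ∉ [-0.8, 0.8) → out
#6 (0,0): internal coord 0 + (0)·λ' = +0.0000; +0.0000 ∈ [-0.8, 0.8) → IN Λ

1, 2, 3, 6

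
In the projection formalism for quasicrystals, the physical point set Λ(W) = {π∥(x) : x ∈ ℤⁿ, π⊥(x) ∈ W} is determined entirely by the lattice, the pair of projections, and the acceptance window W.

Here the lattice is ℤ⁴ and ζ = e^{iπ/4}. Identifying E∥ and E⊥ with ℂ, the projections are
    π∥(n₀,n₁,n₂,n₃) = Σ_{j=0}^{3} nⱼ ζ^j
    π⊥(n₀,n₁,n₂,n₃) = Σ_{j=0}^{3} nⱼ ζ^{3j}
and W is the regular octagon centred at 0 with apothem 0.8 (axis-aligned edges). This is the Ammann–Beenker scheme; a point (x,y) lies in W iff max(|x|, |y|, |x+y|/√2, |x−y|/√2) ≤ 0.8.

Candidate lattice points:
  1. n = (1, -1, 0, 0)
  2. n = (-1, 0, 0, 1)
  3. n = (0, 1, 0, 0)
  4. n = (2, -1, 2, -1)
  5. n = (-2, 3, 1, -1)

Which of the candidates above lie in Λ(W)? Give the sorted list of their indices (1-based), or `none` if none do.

2

With ζ = e^{iπ/4} the internal vectors are ζ^0,ζ^3,ζ^6,ζ^9.
candidate 1: n = (1, -1, 0, 0) → π⊥ ≈ (+1.707107, -0.707107); max(|x|,|y|,|x±y|/√2) = 1.707107 > 0.8 ⇒ ∉ W
candidate 2: n = (-1, 0, 0, 1) → π⊥ ≈ (-0.292893, +0.707107); max(|x|,|y|,|x±y|/√2) = 0.707107 ≤ 0.8 ⇒ ∈ W
candidate 3: n = (0, 1, 0, 0) → π⊥ ≈ (-0.707107, +0.707107); max(|x|,|y|,|x±y|/√2) = 1.000000 > 0.8 ⇒ ∉ W
candidate 4: n = (2, -1, 2, -1) → π⊥ ≈ (+2.000000, -3.414214); max(|x|,|y|,|x±y|/√2) = 3.828427 > 0.8 ⇒ ∉ W
candidate 5: n = (-2, 3, 1, -1) → π⊥ ≈ (-4.828427, +0.414214); max(|x|,|y|,|x±y|/√2) = 4.828427 > 0.8 ⇒ ∉ W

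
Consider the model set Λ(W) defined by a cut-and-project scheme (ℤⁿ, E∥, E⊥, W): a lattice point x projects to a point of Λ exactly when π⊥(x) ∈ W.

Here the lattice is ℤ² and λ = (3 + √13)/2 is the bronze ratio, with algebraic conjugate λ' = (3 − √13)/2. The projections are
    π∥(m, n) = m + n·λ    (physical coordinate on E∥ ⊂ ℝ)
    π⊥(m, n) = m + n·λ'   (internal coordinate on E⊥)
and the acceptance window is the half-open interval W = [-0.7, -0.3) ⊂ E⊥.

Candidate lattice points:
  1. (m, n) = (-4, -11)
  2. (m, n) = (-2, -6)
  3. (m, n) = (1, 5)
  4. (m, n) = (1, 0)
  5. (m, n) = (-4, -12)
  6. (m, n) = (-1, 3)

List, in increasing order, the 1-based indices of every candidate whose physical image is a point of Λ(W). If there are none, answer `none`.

1, 3, 5

λ' = (3−√13)/2 ≈ -0.30278.
candidate 1: (m,n)=(-4,-11) → π∥ = -4-11·λ ≈ -40.33053, π⊥ = -4-11·λ' ≈ -0.66947 ∈ [-0.7, -0.3) ⇒ IN Λ
candidate 2: (m,n)=(-2,-6) → π∥ = -2-6·λ ≈ -21.81665, π⊥ = -2-6·λ' ≈ -0.18335 ∉ [-0.7, -0.3) ⇒ out
candidate 3: (m,n)=(1,5) → π∥ = 1+5·λ ≈ 17.51388, π⊥ = 1+5·λ' ≈ -0.51388 ∈ [-0.7, -0.3) ⇒ IN Λ
candidate 4: (m,n)=(1,0) → π∥ = 1+0·λ ≈ 1.00000, π⊥ = 1+0·λ' ≈ 1.00000 ∉ [-0.7, -0.3) ⇒ out
candidate 5: (m,n)=(-4,-12) → π∥ = -4-12·λ ≈ -43.63331, π⊥ = -4-12·λ' ≈ -0.36669 ∈ [-0.7, -0.3) ⇒ IN Λ
candidate 6: (m,n)=(-1,3) → π∥ = -1+3·λ ≈ 8.90833, π⊥ = -1+3·λ' ≈ -1.90833 ∉ [-0.7, -0.3) ⇒ out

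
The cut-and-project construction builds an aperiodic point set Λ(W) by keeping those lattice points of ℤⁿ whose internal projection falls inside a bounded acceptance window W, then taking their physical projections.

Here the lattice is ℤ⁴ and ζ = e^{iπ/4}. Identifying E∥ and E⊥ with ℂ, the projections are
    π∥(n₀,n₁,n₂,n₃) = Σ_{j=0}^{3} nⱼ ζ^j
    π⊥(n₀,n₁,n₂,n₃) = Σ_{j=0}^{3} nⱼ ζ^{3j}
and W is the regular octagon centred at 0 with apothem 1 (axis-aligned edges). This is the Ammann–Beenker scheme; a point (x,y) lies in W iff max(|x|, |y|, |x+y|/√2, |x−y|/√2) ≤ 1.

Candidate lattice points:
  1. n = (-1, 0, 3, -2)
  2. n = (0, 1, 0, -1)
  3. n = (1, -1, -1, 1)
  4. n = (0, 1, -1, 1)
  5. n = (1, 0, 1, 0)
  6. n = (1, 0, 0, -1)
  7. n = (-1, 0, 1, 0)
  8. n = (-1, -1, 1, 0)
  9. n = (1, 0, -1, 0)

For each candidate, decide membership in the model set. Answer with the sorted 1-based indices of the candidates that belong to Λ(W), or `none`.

6

π⊥(n) = n₀ + n₁ζ³ + n₂ζ⁶ + n₃ζ⁹ where ζ = e^{iπ/4}.
candidate 1: n = (-1, 0, 3, -2) → π⊥ ≈ (-2.41421, -4.41421); max(|x|,|y|,|x±y|/√2) = 4.82843 > 1 ⇒ ∉ W
candidate 2: n = (0, 1, 0, -1) → π⊥ ≈ (-1.41421, +0.00000); max(|x|,|y|,|x±y|/√2) = 1.41421 > 1 ⇒ ∉ W
candidate 3: n = (1, -1, -1, 1) → π⊥ ≈ (+2.41421, +1.00000); max(|x|,|y|,|x±y|/√2) = 2.41421 > 1 ⇒ ∉ W
candidate 4: n = (0, 1, -1, 1) → π⊥ ≈ (+0.00000, +2.41421); max(|x|,|y|,|x±y|/√2) = 2.41421 > 1 ⇒ ∉ W
candidate 5: n = (1, 0, 1, 0) → π⊥ ≈ (+1.00000, -1.00000); max(|x|,|y|,|x±y|/√2) = 1.41421 > 1 ⇒ ∉ W
candidate 6: n = (1, 0, 0, -1) → π⊥ ≈ (+0.29289, -0.70711); max(|x|,|y|,|x±y|/√2) = 0.70711 ≤ 1 ⇒ ∈ W
candidate 7: n = (-1, 0, 1, 0) → π⊥ ≈ (-1.00000, -1.00000); max(|x|,|y|,|x±y|/√2) = 1.41421 > 1 ⇒ ∉ W
candidate 8: n = (-1, -1, 1, 0) → π⊥ ≈ (-0.29289, -1.70711); max(|x|,|y|,|x±y|/√2) = 1.70711 > 1 ⇒ ∉ W
candidate 9: n = (1, 0, -1, 0) → π⊥ ≈ (+1.00000, +1.00000); max(|x|,|y|,|x±y|/√2) = 1.41421 > 1 ⇒ ∉ W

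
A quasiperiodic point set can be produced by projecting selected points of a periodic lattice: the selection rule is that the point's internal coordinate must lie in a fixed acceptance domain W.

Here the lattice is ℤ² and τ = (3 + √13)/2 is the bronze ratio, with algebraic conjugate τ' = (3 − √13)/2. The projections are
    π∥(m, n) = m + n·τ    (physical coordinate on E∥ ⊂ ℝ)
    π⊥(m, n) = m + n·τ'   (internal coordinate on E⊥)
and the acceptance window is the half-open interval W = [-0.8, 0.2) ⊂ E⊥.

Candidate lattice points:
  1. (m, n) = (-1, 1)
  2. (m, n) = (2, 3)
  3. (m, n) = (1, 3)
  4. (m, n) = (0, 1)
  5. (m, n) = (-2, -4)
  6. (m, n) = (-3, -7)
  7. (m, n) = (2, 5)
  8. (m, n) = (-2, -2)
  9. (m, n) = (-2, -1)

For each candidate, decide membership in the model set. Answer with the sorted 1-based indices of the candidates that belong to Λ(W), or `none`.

3, 4, 5

Compute τ' = (3−√13)/2 = -0.3028, so π⊥(m,n) = m -0.3028·n.
#1 (-1,1): internal coord -1 + (1)·τ' = -1.3028; -1.3028 ∉ [-0.8, 0.2) → out
#2 (2,3): internal coord 2 + (3)·τ' = +1.0917; +1.0917 ∉ [-0.8, 0.2) → out
#3 (1,3): internal coord 1 + (3)·τ' = +0.0917; +0.0917 ∈ [-0.8, 0.2) → IN Λ
#4 (0,1): internal coord 0 + (1)·τ' = -0.3028; -0.3028 ∈ [-0.8, 0.2) → IN Λ
#5 (-2,-4): internal coord -2 + (-4)·τ' = -0.7889; -0.7889 ∈ [-0.8, 0.2) → IN Λ
#6 (-3,-7): internal coord -3 + (-7)·τ' = -0.8806; -0.8806 ∉ [-0.8, 0.2) → out
#7 (2,5): internal coord 2 + (5)·τ' = +0.4861; +0.4861 ∉ [-0.8, 0.2) → out
#8 (-2,-2): internal coord -2 + (-2)·τ' = -1.3944; -1.3944 ∉ [-0.8, 0.2) → out
#9 (-2,-1): internal coord -2 + (-1)·τ' = -1.6972; -1.6972 ∉ [-0.8, 0.2) → out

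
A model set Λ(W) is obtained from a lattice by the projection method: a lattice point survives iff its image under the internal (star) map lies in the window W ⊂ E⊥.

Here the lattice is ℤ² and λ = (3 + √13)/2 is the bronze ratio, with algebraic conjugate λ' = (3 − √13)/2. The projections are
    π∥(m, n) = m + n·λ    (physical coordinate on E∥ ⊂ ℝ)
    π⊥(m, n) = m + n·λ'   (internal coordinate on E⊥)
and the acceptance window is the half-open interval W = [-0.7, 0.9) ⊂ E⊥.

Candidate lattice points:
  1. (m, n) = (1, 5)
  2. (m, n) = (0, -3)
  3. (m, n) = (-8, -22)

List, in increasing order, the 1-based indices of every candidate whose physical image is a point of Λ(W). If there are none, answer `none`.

λ' = (3−√13)/2 ≈ -0.3028.
candidate 1: (m,n)=(1,5) → π∥ = 1+5·λ ≈ 17.5139, π⊥ = 1+5·λ' ≈ -0.5139 ∈ [-0.7, 0.9) ⇒ IN Λ
candidate 2: (m,n)=(0,-3) → π∥ = 0-3·λ ≈ -9.9083, π⊥ = 0-3·λ' ≈ 0.9083 ∉ [-0.7, 0.9) ⇒ out
candidate 3: (m,n)=(-8,-22) → π∥ = -8-22·λ ≈ -80.6611, π⊥ = -8-22·λ' ≈ -1.3389 ∉ [-0.7, 0.9) ⇒ out

1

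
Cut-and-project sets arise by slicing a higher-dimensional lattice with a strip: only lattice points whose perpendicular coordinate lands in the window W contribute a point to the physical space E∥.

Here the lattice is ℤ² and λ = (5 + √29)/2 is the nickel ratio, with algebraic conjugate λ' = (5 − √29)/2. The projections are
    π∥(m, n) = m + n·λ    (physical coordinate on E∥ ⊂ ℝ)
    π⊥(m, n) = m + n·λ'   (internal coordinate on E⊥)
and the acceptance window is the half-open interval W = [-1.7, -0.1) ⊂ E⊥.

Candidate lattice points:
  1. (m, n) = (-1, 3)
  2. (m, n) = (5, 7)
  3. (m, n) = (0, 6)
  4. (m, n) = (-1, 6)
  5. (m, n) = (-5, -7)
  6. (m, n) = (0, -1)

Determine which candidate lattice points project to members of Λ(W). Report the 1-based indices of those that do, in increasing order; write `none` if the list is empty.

1, 3

λ' = (5−√29)/2 ≈ -0.19258.
candidate 1: (m,n)=(-1,3) → π∥ = -1+3·λ ≈ 14.57775, π⊥ = -1+3·λ' ≈ -1.57775 ∈ [-1.7, -0.1) ⇒ IN Λ
candidate 2: (m,n)=(5,7) → π∥ = 5+7·λ ≈ 41.34808, π⊥ = 5+7·λ' ≈ 3.65192 ∉ [-1.7, -0.1) ⇒ out
candidate 3: (m,n)=(0,6) → π∥ = 0+6·λ ≈ 31.15549, π⊥ = 0+6·λ' ≈ -1.15549 ∈ [-1.7, -0.1) ⇒ IN Λ
candidate 4: (m,n)=(-1,6) → π∥ = -1+6·λ ≈ 30.15549, π⊥ = -1+6·λ' ≈ -2.15549 ∉ [-1.7, -0.1) ⇒ out
candidate 5: (m,n)=(-5,-7) → π∥ = -5-7·λ ≈ -41.34808, π⊥ = -5-7·λ' ≈ -3.65192 ∉ [-1.7, -0.1) ⇒ out
candidate 6: (m,n)=(0,-1) → π∥ = 0-1·λ ≈ -5.19258, π⊥ = 0-1·λ' ≈ 0.19258 ∉ [-1.7, -0.1) ⇒ out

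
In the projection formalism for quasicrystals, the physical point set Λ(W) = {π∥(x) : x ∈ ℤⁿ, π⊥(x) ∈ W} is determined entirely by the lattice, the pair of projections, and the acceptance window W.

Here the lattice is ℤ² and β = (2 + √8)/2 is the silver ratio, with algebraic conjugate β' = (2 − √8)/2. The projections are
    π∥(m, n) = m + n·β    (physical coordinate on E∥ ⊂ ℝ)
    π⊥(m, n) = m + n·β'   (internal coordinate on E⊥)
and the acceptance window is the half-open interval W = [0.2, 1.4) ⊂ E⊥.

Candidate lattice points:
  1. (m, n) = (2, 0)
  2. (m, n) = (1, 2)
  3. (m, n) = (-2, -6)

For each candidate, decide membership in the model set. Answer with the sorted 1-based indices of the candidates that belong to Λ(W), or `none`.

Numerically β ≈ 2.41421 and β' = −1/β ≈ -0.41421.
#1 (2,0): internal coord 2 + (0)·β' = +2.00000; +2.00000 ∉ [0.2, 1.4) → out
#2 (1,2): internal coord 1 + (2)·β' = +0.17157; +0.17157 ∉ [0.2, 1.4) → out
#3 (-2,-6): internal coord -2 + (-6)·β' = +0.48528; +0.48528 ∈ [0.2, 1.4) → IN Λ

3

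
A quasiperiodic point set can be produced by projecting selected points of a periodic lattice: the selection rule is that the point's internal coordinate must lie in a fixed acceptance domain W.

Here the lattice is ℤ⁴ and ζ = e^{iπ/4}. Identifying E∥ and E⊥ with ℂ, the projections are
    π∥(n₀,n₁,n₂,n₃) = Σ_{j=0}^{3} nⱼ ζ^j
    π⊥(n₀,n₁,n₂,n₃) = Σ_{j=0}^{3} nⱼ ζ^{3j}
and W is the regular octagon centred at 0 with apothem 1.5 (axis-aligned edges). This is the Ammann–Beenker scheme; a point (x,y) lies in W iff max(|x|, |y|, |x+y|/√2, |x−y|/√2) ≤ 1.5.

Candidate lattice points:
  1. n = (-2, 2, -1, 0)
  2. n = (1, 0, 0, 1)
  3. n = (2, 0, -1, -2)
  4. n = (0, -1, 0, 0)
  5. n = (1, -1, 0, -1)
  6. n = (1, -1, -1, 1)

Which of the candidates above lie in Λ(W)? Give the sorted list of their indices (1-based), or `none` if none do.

3, 4

Internal map: ζ^{3j} for j=0..3 gives (1,0), (−√2/2,√2/2), (0,−1), (√2/2,√2/2).
candidate 1: n = (-2, 2, -1, 0) → π⊥ ≈ (-3.41421, +2.41421); max(|x|,|y|,|x±y|/√2) = 4.12132 > 1.5 ⇒ ∉ W
candidate 2: n = (1, 0, 0, 1) → π⊥ ≈ (+1.70711, +0.70711); max(|x|,|y|,|x±y|/√2) = 1.70711 > 1.5 ⇒ ∉ W
candidate 3: n = (2, 0, -1, -2) → π⊥ ≈ (+0.58579, -0.41421); max(|x|,|y|,|x±y|/√2) = 0.70711 ≤ 1.5 ⇒ ∈ W
candidate 4: n = (0, -1, 0, 0) → π⊥ ≈ (+0.70711, -0.70711); max(|x|,|y|,|x±y|/√2) = 1.00000 ≤ 1.5 ⇒ ∈ W
candidate 5: n = (1, -1, 0, -1) → π⊥ ≈ (+1.00000, -1.41421); max(|x|,|y|,|x±y|/√2) = 1.70711 > 1.5 ⇒ ∉ W
candidate 6: n = (1, -1, -1, 1) → π⊥ ≈ (+2.41421, +1.00000); max(|x|,|y|,|x±y|/√2) = 2.41421 > 1.5 ⇒ ∉ W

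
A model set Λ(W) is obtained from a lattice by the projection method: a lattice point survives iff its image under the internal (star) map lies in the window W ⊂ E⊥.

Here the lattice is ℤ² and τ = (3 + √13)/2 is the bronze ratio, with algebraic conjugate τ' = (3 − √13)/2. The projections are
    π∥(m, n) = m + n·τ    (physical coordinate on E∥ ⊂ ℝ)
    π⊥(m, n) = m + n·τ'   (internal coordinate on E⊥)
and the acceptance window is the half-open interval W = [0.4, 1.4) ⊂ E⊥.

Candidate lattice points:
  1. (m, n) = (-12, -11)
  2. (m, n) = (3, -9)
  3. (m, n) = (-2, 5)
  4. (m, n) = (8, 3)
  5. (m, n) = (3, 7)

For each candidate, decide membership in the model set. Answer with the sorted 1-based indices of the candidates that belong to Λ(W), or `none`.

5

Numerically τ ≈ 3.3028 and τ' = −1/τ ≈ -0.3028.
#1 (-12,-11): internal coord -12 + (-11)·τ' = -8.6695; -8.6695 ∉ [0.4, 1.4) → out
#2 (3,-9): internal coord 3 + (-9)·τ' = +5.7250; +5.7250 ∉ [0.4, 1.4) → out
#3 (-2,5): internal coord -2 + (5)·τ' = -3.5139; -3.5139 ∉ [0.4, 1.4) → out
#4 (8,3): internal coord 8 + (3)·τ' = +7.0917; +7.0917 ∉ [0.4, 1.4) → out
#5 (3,7): internal coord 3 + (7)·τ' = +0.8806; +0.8806 ∈ [0.4, 1.4) → IN Λ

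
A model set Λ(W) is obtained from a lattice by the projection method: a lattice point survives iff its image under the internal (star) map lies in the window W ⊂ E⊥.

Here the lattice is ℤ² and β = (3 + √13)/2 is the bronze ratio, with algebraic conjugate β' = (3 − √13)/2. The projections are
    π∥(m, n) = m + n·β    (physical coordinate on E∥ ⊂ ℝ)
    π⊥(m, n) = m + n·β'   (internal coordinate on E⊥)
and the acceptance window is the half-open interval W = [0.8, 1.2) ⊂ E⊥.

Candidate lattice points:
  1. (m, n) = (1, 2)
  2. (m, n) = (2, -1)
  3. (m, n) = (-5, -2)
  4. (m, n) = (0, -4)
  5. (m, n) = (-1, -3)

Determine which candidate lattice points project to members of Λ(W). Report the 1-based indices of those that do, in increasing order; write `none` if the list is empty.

Compute β' = (3−√13)/2 = -0.302776, so π⊥(m,n) = m -0.302776·n.
#1 (1,2): internal coord 1 + (2)·β' = +0.394449; +0.394449 ∉ [0.8, 1.2) → out
#2 (2,-1): internal coord 2 + (-1)·β' = +2.302776; +2.302776 ∉ [0.8, 1.2) → out
#3 (-5,-2): internal coord -5 + (-2)·β' = -4.394449; -4.394449 ∉ [0.8, 1.2) → out
#4 (0,-4): internal coord 0 + (-4)·β' = +1.211103; +1.211103 ∉ [0.8, 1.2) → out
#5 (-1,-3): internal coord -1 + (-3)·β' = -0.091673; -0.091673 ∉ [0.8, 1.2) → out

none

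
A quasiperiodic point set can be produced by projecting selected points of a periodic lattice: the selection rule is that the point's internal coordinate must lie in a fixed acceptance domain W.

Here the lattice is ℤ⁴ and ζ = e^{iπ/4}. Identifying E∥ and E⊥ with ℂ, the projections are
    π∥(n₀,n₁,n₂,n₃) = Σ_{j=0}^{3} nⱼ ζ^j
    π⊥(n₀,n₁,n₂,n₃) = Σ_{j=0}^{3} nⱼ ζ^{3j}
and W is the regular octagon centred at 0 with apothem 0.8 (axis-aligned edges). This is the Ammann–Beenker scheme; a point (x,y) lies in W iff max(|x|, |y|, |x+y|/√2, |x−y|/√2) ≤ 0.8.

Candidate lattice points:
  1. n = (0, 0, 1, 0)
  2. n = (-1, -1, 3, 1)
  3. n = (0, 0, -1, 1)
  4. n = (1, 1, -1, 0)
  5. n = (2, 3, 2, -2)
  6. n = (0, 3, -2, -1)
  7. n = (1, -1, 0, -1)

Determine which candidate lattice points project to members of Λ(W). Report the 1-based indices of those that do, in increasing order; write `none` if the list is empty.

none

Internal map: ζ^{3j} for j=0..3 gives (1,0), (−√2/2,√2/2), (0,−1), (√2/2,√2/2).
#1 (0, 0, 1, 0): internal (0.000000, -1.000000); octagon support 1.000000 vs apothem 0.8 → ∉ W
#2 (-1, -1, 3, 1): internal (0.414214, -3.000000); octagon support 3.000000 vs apothem 0.8 → ∉ W
#3 (0, 0, -1, 1): internal (0.707107, 1.707107); octagon support 1.707107 vs apothem 0.8 → ∉ W
#4 (1, 1, -1, 0): internal (0.292893, 1.707107); octagon support 1.707107 vs apothem 0.8 → ∉ W
#5 (2, 3, 2, -2): internal (-1.535534, -1.292893); octagon support 2.000000 vs apothem 0.8 → ∉ W
#6 (0, 3, -2, -1): internal (-2.828427, 3.414214); octagon support 4.414214 vs apothem 0.8 → ∉ W
#7 (1, -1, 0, -1): internal (1.000000, -1.414214); octagon support 1.707107 vs apothem 0.8 → ∉ W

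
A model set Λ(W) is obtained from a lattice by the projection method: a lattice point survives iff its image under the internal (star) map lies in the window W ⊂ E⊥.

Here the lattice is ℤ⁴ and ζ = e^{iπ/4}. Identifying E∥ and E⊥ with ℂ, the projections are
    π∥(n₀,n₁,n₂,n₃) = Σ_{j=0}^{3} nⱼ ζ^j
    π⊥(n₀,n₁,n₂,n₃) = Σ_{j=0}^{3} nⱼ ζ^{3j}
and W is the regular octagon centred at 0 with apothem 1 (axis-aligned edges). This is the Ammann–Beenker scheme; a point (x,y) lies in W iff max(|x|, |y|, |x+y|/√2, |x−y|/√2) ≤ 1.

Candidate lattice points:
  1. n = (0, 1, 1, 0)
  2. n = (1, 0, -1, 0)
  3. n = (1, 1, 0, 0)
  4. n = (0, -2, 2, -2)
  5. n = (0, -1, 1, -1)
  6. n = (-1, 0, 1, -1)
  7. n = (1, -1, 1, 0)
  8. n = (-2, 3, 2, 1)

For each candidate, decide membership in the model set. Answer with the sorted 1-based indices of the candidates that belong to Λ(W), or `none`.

π⊥(n) = n₀ + n₁ζ³ + n₂ζ⁶ + n₃ζ⁹ where ζ = e^{iπ/4}.
candidate 1: n = (0, 1, 1, 0) → π⊥ ≈ (-0.70711, -0.29289); max(|x|,|y|,|x±y|/√2) = 0.70711 ≤ 1 ⇒ ∈ W
candidate 2: n = (1, 0, -1, 0) → π⊥ ≈ (+1.00000, +1.00000); max(|x|,|y|,|x±y|/√2) = 1.41421 > 1 ⇒ ∉ W
candidate 3: n = (1, 1, 0, 0) → π⊥ ≈ (+0.29289, +0.70711); max(|x|,|y|,|x±y|/√2) = 0.70711 ≤ 1 ⇒ ∈ W
candidate 4: n = (0, -2, 2, -2) → π⊥ ≈ (+0.00000, -4.82843); max(|x|,|y|,|x±y|/√2) = 4.82843 > 1 ⇒ ∉ W
candidate 5: n = (0, -1, 1, -1) → π⊥ ≈ (+0.00000, -2.41421); max(|x|,|y|,|x±y|/√2) = 2.41421 > 1 ⇒ ∉ W
candidate 6: n = (-1, 0, 1, -1) → π⊥ ≈ (-1.70711, -1.70711); max(|x|,|y|,|x±y|/√2) = 2.41421 > 1 ⇒ ∉ W
candidate 7: n = (1, -1, 1, 0) → π⊥ ≈ (+1.70711, -1.70711); max(|x|,|y|,|x±y|/√2) = 2.41421 > 1 ⇒ ∉ W
candidate 8: n = (-2, 3, 2, 1) → π⊥ ≈ (-3.41421, +0.82843); max(|x|,|y|,|x±y|/√2) = 3.41421 > 1 ⇒ ∉ W

1, 3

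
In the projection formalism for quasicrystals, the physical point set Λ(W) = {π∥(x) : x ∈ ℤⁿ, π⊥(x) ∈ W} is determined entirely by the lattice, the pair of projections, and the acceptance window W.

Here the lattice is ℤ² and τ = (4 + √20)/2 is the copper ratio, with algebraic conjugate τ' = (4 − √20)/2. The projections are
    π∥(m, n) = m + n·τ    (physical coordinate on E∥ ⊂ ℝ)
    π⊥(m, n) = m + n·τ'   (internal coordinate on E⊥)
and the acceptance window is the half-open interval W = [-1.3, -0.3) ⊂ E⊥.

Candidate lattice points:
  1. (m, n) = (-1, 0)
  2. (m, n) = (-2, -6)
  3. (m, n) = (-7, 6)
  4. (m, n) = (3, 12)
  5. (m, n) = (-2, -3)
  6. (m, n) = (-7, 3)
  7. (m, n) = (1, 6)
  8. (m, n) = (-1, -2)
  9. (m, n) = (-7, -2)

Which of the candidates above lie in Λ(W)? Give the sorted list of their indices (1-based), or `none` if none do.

1, 2, 5, 7, 8

Numerically τ ≈ 4.2361 and τ' = −1/τ ≈ -0.2361.
candidate 1: (m,n)=(-1,0) → π∥ = -1+0·τ ≈ -1.0000, π⊥ = -1+0·τ' ≈ -1.0000 ∈ [-1.3, -0.3) ⇒ IN Λ
candidate 2: (m,n)=(-2,-6) → π∥ = -2-6·τ ≈ -27.4164, π⊥ = -2-6·τ' ≈ -0.5836 ∈ [-1.3, -0.3) ⇒ IN Λ
candidate 3: (m,n)=(-7,6) → π∥ = -7+6·τ ≈ 18.4164, π⊥ = -7+6·τ' ≈ -8.4164 ∉ [-1.3, -0.3) ⇒ out
candidate 4: (m,n)=(3,12) → π∥ = 3+12·τ ≈ 53.8328, π⊥ = 3+12·τ' ≈ 0.1672 ∉ [-1.3, -0.3) ⇒ out
candidate 5: (m,n)=(-2,-3) → π∥ = -2-3·τ ≈ -14.7082, π⊥ = -2-3·τ' ≈ -1.2918 ∈ [-1.3, -0.3) ⇒ IN Λ
candidate 6: (m,n)=(-7,3) → π∥ = -7+3·τ ≈ 5.7082, π⊥ = -7+3·τ' ≈ -7.7082 ∉ [-1.3, -0.3) ⇒ out
candidate 7: (m,n)=(1,6) → π∥ = 1+6·τ ≈ 26.4164, π⊥ = 1+6·τ' ≈ -0.4164 ∈ [-1.3, -0.3) ⇒ IN Λ
candidate 8: (m,n)=(-1,-2) → π∥ = -1-2·τ ≈ -9.4721, π⊥ = -1-2·τ' ≈ -0.5279 ∈ [-1.3, -0.3) ⇒ IN Λ
candidate 9: (m,n)=(-7,-2) → π∥ = -7-2·τ ≈ -15.4721, π⊥ = -7-2·τ' ≈ -6.5279 ∉ [-1.3, -0.3) ⇒ out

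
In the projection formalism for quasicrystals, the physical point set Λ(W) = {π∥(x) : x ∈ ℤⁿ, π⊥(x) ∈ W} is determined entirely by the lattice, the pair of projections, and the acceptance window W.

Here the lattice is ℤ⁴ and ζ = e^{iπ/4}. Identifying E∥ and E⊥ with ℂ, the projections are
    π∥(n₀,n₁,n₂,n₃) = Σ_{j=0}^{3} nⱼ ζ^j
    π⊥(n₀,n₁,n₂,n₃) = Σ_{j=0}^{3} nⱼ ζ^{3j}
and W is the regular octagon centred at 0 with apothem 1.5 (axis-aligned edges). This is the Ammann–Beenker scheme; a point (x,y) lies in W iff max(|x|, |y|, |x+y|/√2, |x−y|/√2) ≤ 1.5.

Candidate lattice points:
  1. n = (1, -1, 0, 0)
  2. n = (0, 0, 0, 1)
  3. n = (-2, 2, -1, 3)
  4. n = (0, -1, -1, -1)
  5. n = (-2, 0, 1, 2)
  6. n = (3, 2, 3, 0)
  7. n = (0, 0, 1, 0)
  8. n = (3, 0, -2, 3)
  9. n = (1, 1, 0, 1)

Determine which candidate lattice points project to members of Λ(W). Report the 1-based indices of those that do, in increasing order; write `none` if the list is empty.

2, 4, 5, 7

With ζ = e^{iπ/4} the internal vectors are ζ^0,ζ^3,ζ^6,ζ^9.
#1 (1, -1, 0, 0): internal (1.70711, -0.70711); octagon support 1.70711 vs apothem 1.5 → ∉ W
#2 (0, 0, 0, 1): internal (0.70711, 0.70711); octagon support 1.00000 vs apothem 1.5 → ∈ W
#3 (-2, 2, -1, 3): internal (-1.29289, 4.53553); octagon support 4.53553 vs apothem 1.5 → ∉ W
#4 (0, -1, -1, -1): internal (0.00000, -0.41421); octagon support 0.41421 vs apothem 1.5 → ∈ W
#5 (-2, 0, 1, 2): internal (-0.58579, 0.41421); octagon support 0.70711 vs apothem 1.5 → ∈ W
#6 (3, 2, 3, 0): internal (1.58579, -1.58579); octagon support 2.24264 vs apothem 1.5 → ∉ W
#7 (0, 0, 1, 0): internal (0.00000, -1.00000); octagon support 1.00000 vs apothem 1.5 → ∈ W
#8 (3, 0, -2, 3): internal (5.12132, 4.12132); octagon support 6.53553 vs apothem 1.5 → ∉ W
#9 (1, 1, 0, 1): internal (1.00000, 1.41421); octagon support 1.70711 vs apothem 1.5 → ∉ W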